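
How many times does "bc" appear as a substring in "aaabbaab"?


Searching for "bc" in "aaabbaab"
Scanning each position:
  Position 0: "aa" => no
  Position 1: "aa" => no
  Position 2: "ab" => no
  Position 3: "bb" => no
  Position 4: "ba" => no
  Position 5: "aa" => no
  Position 6: "ab" => no
Total occurrences: 0

0


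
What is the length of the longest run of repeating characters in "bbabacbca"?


Input: "bbabacbca"
Scanning for longest run:
  Position 1 ('b'): continues run of 'b', length=2
  Position 2 ('a'): new char, reset run to 1
  Position 3 ('b'): new char, reset run to 1
  Position 4 ('a'): new char, reset run to 1
  Position 5 ('c'): new char, reset run to 1
  Position 6 ('b'): new char, reset run to 1
  Position 7 ('c'): new char, reset run to 1
  Position 8 ('a'): new char, reset run to 1
Longest run: 'b' with length 2

2


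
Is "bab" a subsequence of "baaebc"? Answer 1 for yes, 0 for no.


Check if "bab" is a subsequence of "baaebc"
Greedy scan:
  Position 0 ('b'): matches sub[0] = 'b'
  Position 1 ('a'): matches sub[1] = 'a'
  Position 2 ('a'): no match needed
  Position 3 ('e'): no match needed
  Position 4 ('b'): matches sub[2] = 'b'
  Position 5 ('c'): no match needed
All 3 characters matched => is a subsequence

1


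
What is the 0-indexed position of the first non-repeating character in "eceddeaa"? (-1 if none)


Input: eceddeaa
Character frequencies:
  'a': 2
  'c': 1
  'd': 2
  'e': 3
Scanning left to right for freq == 1:
  Position 0 ('e'): freq=3, skip
  Position 1 ('c'): unique! => answer = 1

1


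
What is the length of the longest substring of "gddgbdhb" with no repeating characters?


Input: "gddgbdhb"
Sliding window (track last position of each char):
  Position 0 ('g'): window [0,0] length 1 -- new best
  Position 1 ('d'): window [0,1] length 2 -- new best
  Position 2 ('d'): repeat (last at 1), move window start to 2
  Position 2 ('d'): window [2,2] length 1
  Position 3 ('g'): window [2,3] length 2
  Position 4 ('b'): window [2,4] length 3 -- new best
  Position 5 ('d'): repeat (last at 2), move window start to 3
  Position 5 ('d'): window [3,5] length 3
  Position 6 ('h'): window [3,6] length 4 -- new best
  Position 7 ('b'): repeat (last at 4), move window start to 5
  Position 7 ('b'): window [5,7] length 3
Longest substring with no repeats: "gbdh" with length 4

4


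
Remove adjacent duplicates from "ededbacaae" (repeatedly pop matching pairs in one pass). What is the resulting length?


Input: ededbacaae
Stack-based adjacent duplicate removal:
  Read 'e': push. Stack: e
  Read 'd': push. Stack: ed
  Read 'e': push. Stack: ede
  Read 'd': push. Stack: eded
  Read 'b': push. Stack: ededb
  Read 'a': push. Stack: ededba
  Read 'c': push. Stack: ededbac
  Read 'a': push. Stack: ededbaca
  Read 'a': matches stack top 'a' => pop. Stack: ededbac
  Read 'e': push. Stack: ededbace
Final stack: "ededbace" (length 8)

8


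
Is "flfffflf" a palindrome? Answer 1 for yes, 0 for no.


Input: flfffflf
Reversed: flfffflf
  Compare pos 0 ('f') with pos 7 ('f'): match
  Compare pos 1 ('l') with pos 6 ('l'): match
  Compare pos 2 ('f') with pos 5 ('f'): match
  Compare pos 3 ('f') with pos 4 ('f'): match
Result: palindrome

1


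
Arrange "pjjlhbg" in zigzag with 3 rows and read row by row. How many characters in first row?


Zigzag "pjjlhbg" into 3 rows:
Placing characters:
  'p' => row 0
  'j' => row 1
  'j' => row 2
  'l' => row 1
  'h' => row 0
  'b' => row 1
  'g' => row 2
Rows:
  Row 0: "ph"
  Row 1: "jlb"
  Row 2: "jg"
First row length: 2

2


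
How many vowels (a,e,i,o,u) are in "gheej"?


Input: gheej
Checking each character:
  'g' at position 0: consonant
  'h' at position 1: consonant
  'e' at position 2: vowel (running total: 1)
  'e' at position 3: vowel (running total: 2)
  'j' at position 4: consonant
Total vowels: 2

2


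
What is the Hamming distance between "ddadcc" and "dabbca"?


Comparing "ddadcc" and "dabbca" position by position:
  Position 0: 'd' vs 'd' => same
  Position 1: 'd' vs 'a' => differ
  Position 2: 'a' vs 'b' => differ
  Position 3: 'd' vs 'b' => differ
  Position 4: 'c' vs 'c' => same
  Position 5: 'c' vs 'a' => differ
Total differences (Hamming distance): 4

4


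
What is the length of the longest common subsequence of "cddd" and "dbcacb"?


LCS of "cddd" and "dbcacb"
DP table:
           d    b    c    a    c    b
      0    0    0    0    0    0    0
  c   0    0    0    1    1    1    1
  d   0    1    1    1    1    1    1
  d   0    1    1    1    1    1    1
  d   0    1    1    1    1    1    1
LCS length = dp[4][6] = 1

1


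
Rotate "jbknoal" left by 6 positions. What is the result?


Input: "jbknoal", rotate left by 6
First 6 characters: "jbknoa"
Remaining characters: "l"
Concatenate remaining + first: "l" + "jbknoa" = "ljbknoa"

ljbknoa


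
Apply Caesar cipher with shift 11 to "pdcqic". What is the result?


Caesar cipher: shift "pdcqic" by 11
  'p' (pos 15) + 11 = pos 0 = 'a'
  'd' (pos 3) + 11 = pos 14 = 'o'
  'c' (pos 2) + 11 = pos 13 = 'n'
  'q' (pos 16) + 11 = pos 1 = 'b'
  'i' (pos 8) + 11 = pos 19 = 't'
  'c' (pos 2) + 11 = pos 13 = 'n'
Result: aonbtn

aonbtn


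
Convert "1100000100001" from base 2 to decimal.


Input: "1100000100001" in base 2
Positional expansion:
  Digit '1' (value 1) x 2^12 = 4096
  Digit '1' (value 1) x 2^11 = 2048
  Digit '0' (value 0) x 2^10 = 0
  Digit '0' (value 0) x 2^9 = 0
  Digit '0' (value 0) x 2^8 = 0
  Digit '0' (value 0) x 2^7 = 0
  Digit '0' (value 0) x 2^6 = 0
  Digit '1' (value 1) x 2^5 = 32
  Digit '0' (value 0) x 2^4 = 0
  Digit '0' (value 0) x 2^3 = 0
  Digit '0' (value 0) x 2^2 = 0
  Digit '0' (value 0) x 2^1 = 0
  Digit '1' (value 1) x 2^0 = 1
Sum = 6177

6177


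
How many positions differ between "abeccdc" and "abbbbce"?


Comparing "abeccdc" and "abbbbce" position by position:
  Position 0: 'a' vs 'a' => same
  Position 1: 'b' vs 'b' => same
  Position 2: 'e' vs 'b' => DIFFER
  Position 3: 'c' vs 'b' => DIFFER
  Position 4: 'c' vs 'b' => DIFFER
  Position 5: 'd' vs 'c' => DIFFER
  Position 6: 'c' vs 'e' => DIFFER
Positions that differ: 5

5


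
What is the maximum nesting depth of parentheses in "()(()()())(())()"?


Input: "()(()()())(())()"
Tracking depth:
  Position 0 '(': depth becomes 1
  Position 1 ')': depth becomes 0
  Position 2 '(': depth becomes 1
  Position 3 '(': depth becomes 2
  Position 4 ')': depth becomes 1
  Position 5 '(': depth becomes 2
  Position 6 ')': depth becomes 1
  Position 7 '(': depth becomes 2
  Position 8 ')': depth becomes 1
  Position 9 ')': depth becomes 0
  Position 10 '(': depth becomes 1
  Position 11 '(': depth becomes 2
  Position 12 ')': depth becomes 1
  Position 13 ')': depth becomes 0
  Position 14 '(': depth becomes 1
  Position 15 ')': depth becomes 0
Maximum depth reached: 2

2


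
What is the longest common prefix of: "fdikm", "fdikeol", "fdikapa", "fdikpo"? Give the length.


Words: fdikm, fdikeol, fdikapa, fdikpo
  Position 0: all 'f' => match
  Position 1: all 'd' => match
  Position 2: all 'i' => match
  Position 3: all 'k' => match
  Position 4: ('m', 'e', 'a', 'p') => mismatch, stop
LCP = "fdik" (length 4)

4


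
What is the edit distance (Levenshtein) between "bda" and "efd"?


Computing edit distance: "bda" -> "efd"
DP table:
           e    f    d
      0    1    2    3
  b   1    1    2    3
  d   2    2    2    2
  a   3    3    3    3
Edit distance = dp[3][3] = 3

3


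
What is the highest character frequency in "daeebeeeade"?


Input: daeebeeeade
Character counts:
  'a': 2
  'b': 1
  'd': 2
  'e': 6
Maximum frequency: 6

6


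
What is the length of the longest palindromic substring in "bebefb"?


Input: "bebefb"
Checking substrings for palindromes:
  [0:3] "beb" (len 3) => palindrome
  [1:4] "ebe" (len 3) => palindrome
Longest palindromic substring: "beb" with length 3

3


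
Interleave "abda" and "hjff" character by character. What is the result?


Interleaving "abda" and "hjff":
  Position 0: 'a' from first, 'h' from second => "ah"
  Position 1: 'b' from first, 'j' from second => "bj"
  Position 2: 'd' from first, 'f' from second => "df"
  Position 3: 'a' from first, 'f' from second => "af"
Result: ahbjdfaf

ahbjdfaf


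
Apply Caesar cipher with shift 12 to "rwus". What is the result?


Caesar cipher: shift "rwus" by 12
  'r' (pos 17) + 12 = pos 3 = 'd'
  'w' (pos 22) + 12 = pos 8 = 'i'
  'u' (pos 20) + 12 = pos 6 = 'g'
  's' (pos 18) + 12 = pos 4 = 'e'
Result: dige

dige


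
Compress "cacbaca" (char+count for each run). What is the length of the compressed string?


Input: cacbaca
Runs:
  'c' x 1 => "c1"
  'a' x 1 => "a1"
  'c' x 1 => "c1"
  'b' x 1 => "b1"
  'a' x 1 => "a1"
  'c' x 1 => "c1"
  'a' x 1 => "a1"
Compressed: "c1a1c1b1a1c1a1"
Compressed length: 14

14


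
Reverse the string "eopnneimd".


Input: eopnneimd
Reading characters right to left:
  Position 8: 'd'
  Position 7: 'm'
  Position 6: 'i'
  Position 5: 'e'
  Position 4: 'n'
  Position 3: 'n'
  Position 2: 'p'
  Position 1: 'o'
  Position 0: 'e'
Reversed: dmiennpoe

dmiennpoe


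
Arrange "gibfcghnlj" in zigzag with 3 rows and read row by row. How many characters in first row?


Zigzag "gibfcghnlj" into 3 rows:
Placing characters:
  'g' => row 0
  'i' => row 1
  'b' => row 2
  'f' => row 1
  'c' => row 0
  'g' => row 1
  'h' => row 2
  'n' => row 1
  'l' => row 0
  'j' => row 1
Rows:
  Row 0: "gcl"
  Row 1: "ifgnj"
  Row 2: "bh"
First row length: 3

3


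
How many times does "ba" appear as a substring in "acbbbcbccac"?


Searching for "ba" in "acbbbcbccac"
Scanning each position:
  Position 0: "ac" => no
  Position 1: "cb" => no
  Position 2: "bb" => no
  Position 3: "bb" => no
  Position 4: "bc" => no
  Position 5: "cb" => no
  Position 6: "bc" => no
  Position 7: "cc" => no
  Position 8: "ca" => no
  Position 9: "ac" => no
Total occurrences: 0

0


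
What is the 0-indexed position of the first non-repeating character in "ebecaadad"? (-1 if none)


Input: ebecaadad
Character frequencies:
  'a': 3
  'b': 1
  'c': 1
  'd': 2
  'e': 2
Scanning left to right for freq == 1:
  Position 0 ('e'): freq=2, skip
  Position 1 ('b'): unique! => answer = 1

1


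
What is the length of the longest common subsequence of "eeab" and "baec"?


LCS of "eeab" and "baec"
DP table:
           b    a    e    c
      0    0    0    0    0
  e   0    0    0    1    1
  e   0    0    0    1    1
  a   0    0    1    1    1
  b   0    1    1    1    1
LCS length = dp[4][4] = 1

1


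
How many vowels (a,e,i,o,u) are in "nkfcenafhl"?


Input: nkfcenafhl
Checking each character:
  'n' at position 0: consonant
  'k' at position 1: consonant
  'f' at position 2: consonant
  'c' at position 3: consonant
  'e' at position 4: vowel (running total: 1)
  'n' at position 5: consonant
  'a' at position 6: vowel (running total: 2)
  'f' at position 7: consonant
  'h' at position 8: consonant
  'l' at position 9: consonant
Total vowels: 2

2


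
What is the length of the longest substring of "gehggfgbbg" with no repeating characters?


Input: "gehggfgbbg"
Sliding window (track last position of each char):
  Position 0 ('g'): window [0,0] length 1 -- new best
  Position 1 ('e'): window [0,1] length 2 -- new best
  Position 2 ('h'): window [0,2] length 3 -- new best
  Position 3 ('g'): repeat (last at 0), move window start to 1
  Position 3 ('g'): window [1,3] length 3
  Position 4 ('g'): repeat (last at 3), move window start to 4
  Position 4 ('g'): window [4,4] length 1
  Position 5 ('f'): window [4,5] length 2
  Position 6 ('g'): repeat (last at 4), move window start to 5
  Position 6 ('g'): window [5,6] length 2
  Position 7 ('b'): window [5,7] length 3
  Position 8 ('b'): repeat (last at 7), move window start to 8
  Position 8 ('b'): window [8,8] length 1
  Position 9 ('g'): window [8,9] length 2
Longest substring with no repeats: "geh" with length 3

3


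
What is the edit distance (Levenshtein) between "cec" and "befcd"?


Computing edit distance: "cec" -> "befcd"
DP table:
           b    e    f    c    d
      0    1    2    3    4    5
  c   1    1    2    3    3    4
  e   2    2    1    2    3    4
  c   3    3    2    2    2    3
Edit distance = dp[3][5] = 3

3


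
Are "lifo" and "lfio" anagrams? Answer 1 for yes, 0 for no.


Strings: "lifo", "lfio"
Sorted first:  filo
Sorted second: filo
Sorted forms match => anagrams

1


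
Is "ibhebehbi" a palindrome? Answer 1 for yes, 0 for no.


Input: ibhebehbi
Reversed: ibhebehbi
  Compare pos 0 ('i') with pos 8 ('i'): match
  Compare pos 1 ('b') with pos 7 ('b'): match
  Compare pos 2 ('h') with pos 6 ('h'): match
  Compare pos 3 ('e') with pos 5 ('e'): match
Result: palindrome

1


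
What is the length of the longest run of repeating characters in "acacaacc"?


Input: "acacaacc"
Scanning for longest run:
  Position 1 ('c'): new char, reset run to 1
  Position 2 ('a'): new char, reset run to 1
  Position 3 ('c'): new char, reset run to 1
  Position 4 ('a'): new char, reset run to 1
  Position 5 ('a'): continues run of 'a', length=2
  Position 6 ('c'): new char, reset run to 1
  Position 7 ('c'): continues run of 'c', length=2
Longest run: 'a' with length 2

2


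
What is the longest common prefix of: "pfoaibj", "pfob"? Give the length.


Words: pfoaibj, pfob
  Position 0: all 'p' => match
  Position 1: all 'f' => match
  Position 2: all 'o' => match
  Position 3: ('a', 'b') => mismatch, stop
LCP = "pfo" (length 3)

3


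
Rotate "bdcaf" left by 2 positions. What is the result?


Input: "bdcaf", rotate left by 2
First 2 characters: "bd"
Remaining characters: "caf"
Concatenate remaining + first: "caf" + "bd" = "cafbd"

cafbd


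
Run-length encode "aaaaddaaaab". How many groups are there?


Input: aaaaddaaaab
Scanning for consecutive runs:
  Group 1: 'a' x 4 (positions 0-3)
  Group 2: 'd' x 2 (positions 4-5)
  Group 3: 'a' x 4 (positions 6-9)
  Group 4: 'b' x 1 (positions 10-10)
Total groups: 4

4


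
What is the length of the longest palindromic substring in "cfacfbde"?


Input: "cfacfbde"
Checking substrings for palindromes:
  No multi-char palindromic substrings found
Longest palindromic substring: "c" with length 1

1


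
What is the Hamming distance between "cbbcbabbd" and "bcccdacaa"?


Comparing "cbbcbabbd" and "bcccdacaa" position by position:
  Position 0: 'c' vs 'b' => differ
  Position 1: 'b' vs 'c' => differ
  Position 2: 'b' vs 'c' => differ
  Position 3: 'c' vs 'c' => same
  Position 4: 'b' vs 'd' => differ
  Position 5: 'a' vs 'a' => same
  Position 6: 'b' vs 'c' => differ
  Position 7: 'b' vs 'a' => differ
  Position 8: 'd' vs 'a' => differ
Total differences (Hamming distance): 7

7


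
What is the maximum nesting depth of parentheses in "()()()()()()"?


Input: "()()()()()()"
Tracking depth:
  Position 0 '(': depth becomes 1
  Position 1 ')': depth becomes 0
  Position 2 '(': depth becomes 1
  Position 3 ')': depth becomes 0
  Position 4 '(': depth becomes 1
  Position 5 ')': depth becomes 0
  Position 6 '(': depth becomes 1
  Position 7 ')': depth becomes 0
  Position 8 '(': depth becomes 1
  Position 9 ')': depth becomes 0
  Position 10 '(': depth becomes 1
  Position 11 ')': depth becomes 0
Maximum depth reached: 1

1


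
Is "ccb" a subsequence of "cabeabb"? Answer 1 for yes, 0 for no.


Check if "ccb" is a subsequence of "cabeabb"
Greedy scan:
  Position 0 ('c'): matches sub[0] = 'c'
  Position 1 ('a'): no match needed
  Position 2 ('b'): no match needed
  Position 3 ('e'): no match needed
  Position 4 ('a'): no match needed
  Position 5 ('b'): no match needed
  Position 6 ('b'): no match needed
Only matched 1/3 characters => not a subsequence

0


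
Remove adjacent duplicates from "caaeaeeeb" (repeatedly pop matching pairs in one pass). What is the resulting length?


Input: caaeaeeeb
Stack-based adjacent duplicate removal:
  Read 'c': push. Stack: c
  Read 'a': push. Stack: ca
  Read 'a': matches stack top 'a' => pop. Stack: c
  Read 'e': push. Stack: ce
  Read 'a': push. Stack: cea
  Read 'e': push. Stack: ceae
  Read 'e': matches stack top 'e' => pop. Stack: cea
  Read 'e': push. Stack: ceae
  Read 'b': push. Stack: ceaeb
Final stack: "ceaeb" (length 5)

5


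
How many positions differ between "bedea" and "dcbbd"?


Comparing "bedea" and "dcbbd" position by position:
  Position 0: 'b' vs 'd' => DIFFER
  Position 1: 'e' vs 'c' => DIFFER
  Position 2: 'd' vs 'b' => DIFFER
  Position 3: 'e' vs 'b' => DIFFER
  Position 4: 'a' vs 'd' => DIFFER
Positions that differ: 5

5


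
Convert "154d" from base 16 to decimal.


Input: "154d" in base 16
Positional expansion:
  Digit '1' (value 1) x 16^3 = 4096
  Digit '5' (value 5) x 16^2 = 1280
  Digit '4' (value 4) x 16^1 = 64
  Digit 'd' (value 13) x 16^0 = 13
Sum = 5453

5453


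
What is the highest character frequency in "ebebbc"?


Input: ebebbc
Character counts:
  'b': 3
  'c': 1
  'e': 2
Maximum frequency: 3

3


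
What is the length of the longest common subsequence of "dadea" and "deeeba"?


LCS of "dadea" and "deeeba"
DP table:
           d    e    e    e    b    a
      0    0    0    0    0    0    0
  d   0    1    1    1    1    1    1
  a   0    1    1    1    1    1    2
  d   0    1    1    1    1    1    2
  e   0    1    2    2    2    2    2
  a   0    1    2    2    2    2    3
LCS length = dp[5][6] = 3

3


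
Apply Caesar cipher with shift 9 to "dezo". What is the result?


Caesar cipher: shift "dezo" by 9
  'd' (pos 3) + 9 = pos 12 = 'm'
  'e' (pos 4) + 9 = pos 13 = 'n'
  'z' (pos 25) + 9 = pos 8 = 'i'
  'o' (pos 14) + 9 = pos 23 = 'x'
Result: mnix

mnix


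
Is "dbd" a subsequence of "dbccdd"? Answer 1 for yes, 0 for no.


Check if "dbd" is a subsequence of "dbccdd"
Greedy scan:
  Position 0 ('d'): matches sub[0] = 'd'
  Position 1 ('b'): matches sub[1] = 'b'
  Position 2 ('c'): no match needed
  Position 3 ('c'): no match needed
  Position 4 ('d'): matches sub[2] = 'd'
  Position 5 ('d'): no match needed
All 3 characters matched => is a subsequence

1


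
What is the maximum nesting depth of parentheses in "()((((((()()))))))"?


Input: "()((((((()()))))))"
Tracking depth:
  Position 0 '(': depth becomes 1
  Position 1 ')': depth becomes 0
  Position 2 '(': depth becomes 1
  Position 3 '(': depth becomes 2
  Position 4 '(': depth becomes 3
  Position 5 '(': depth becomes 4
  Position 6 '(': depth becomes 5
  Position 7 '(': depth becomes 6
  Position 8 '(': depth becomes 7
  Position 9 ')': depth becomes 6
  Position 10 '(': depth becomes 7
  Position 11 ')': depth becomes 6
  Position 12 ')': depth becomes 5
  Position 13 ')': depth becomes 4
  Position 14 ')': depth becomes 3
  Position 15 ')': depth becomes 2
  Position 16 ')': depth becomes 1
  Position 17 ')': depth becomes 0
Maximum depth reached: 7

7


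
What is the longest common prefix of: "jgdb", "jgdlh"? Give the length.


Words: jgdb, jgdlh
  Position 0: all 'j' => match
  Position 1: all 'g' => match
  Position 2: all 'd' => match
  Position 3: ('b', 'l') => mismatch, stop
LCP = "jgd" (length 3)

3


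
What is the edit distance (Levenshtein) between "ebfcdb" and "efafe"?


Computing edit distance: "ebfcdb" -> "efafe"
DP table:
           e    f    a    f    e
      0    1    2    3    4    5
  e   1    0    1    2    3    4
  b   2    1    1    2    3    4
  f   3    2    1    2    2    3
  c   4    3    2    2    3    3
  d   5    4    3    3    3    4
  b   6    5    4    4    4    4
Edit distance = dp[6][5] = 4

4


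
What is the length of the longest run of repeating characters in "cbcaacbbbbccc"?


Input: "cbcaacbbbbccc"
Scanning for longest run:
  Position 1 ('b'): new char, reset run to 1
  Position 2 ('c'): new char, reset run to 1
  Position 3 ('a'): new char, reset run to 1
  Position 4 ('a'): continues run of 'a', length=2
  Position 5 ('c'): new char, reset run to 1
  Position 6 ('b'): new char, reset run to 1
  Position 7 ('b'): continues run of 'b', length=2
  Position 8 ('b'): continues run of 'b', length=3
  Position 9 ('b'): continues run of 'b', length=4
  Position 10 ('c'): new char, reset run to 1
  Position 11 ('c'): continues run of 'c', length=2
  Position 12 ('c'): continues run of 'c', length=3
Longest run: 'b' with length 4

4


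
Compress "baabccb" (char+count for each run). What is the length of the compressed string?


Input: baabccb
Runs:
  'b' x 1 => "b1"
  'a' x 2 => "a2"
  'b' x 1 => "b1"
  'c' x 2 => "c2"
  'b' x 1 => "b1"
Compressed: "b1a2b1c2b1"
Compressed length: 10

10


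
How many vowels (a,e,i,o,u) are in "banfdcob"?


Input: banfdcob
Checking each character:
  'b' at position 0: consonant
  'a' at position 1: vowel (running total: 1)
  'n' at position 2: consonant
  'f' at position 3: consonant
  'd' at position 4: consonant
  'c' at position 5: consonant
  'o' at position 6: vowel (running total: 2)
  'b' at position 7: consonant
Total vowels: 2

2


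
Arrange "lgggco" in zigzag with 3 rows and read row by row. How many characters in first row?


Zigzag "lgggco" into 3 rows:
Placing characters:
  'l' => row 0
  'g' => row 1
  'g' => row 2
  'g' => row 1
  'c' => row 0
  'o' => row 1
Rows:
  Row 0: "lc"
  Row 1: "ggo"
  Row 2: "g"
First row length: 2

2


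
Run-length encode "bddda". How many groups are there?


Input: bddda
Scanning for consecutive runs:
  Group 1: 'b' x 1 (positions 0-0)
  Group 2: 'd' x 3 (positions 1-3)
  Group 3: 'a' x 1 (positions 4-4)
Total groups: 3

3


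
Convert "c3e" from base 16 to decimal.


Input: "c3e" in base 16
Positional expansion:
  Digit 'c' (value 12) x 16^2 = 3072
  Digit '3' (value 3) x 16^1 = 48
  Digit 'e' (value 14) x 16^0 = 14
Sum = 3134

3134


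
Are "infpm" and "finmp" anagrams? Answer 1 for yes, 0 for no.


Strings: "infpm", "finmp"
Sorted first:  fimnp
Sorted second: fimnp
Sorted forms match => anagrams

1


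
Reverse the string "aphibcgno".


Input: aphibcgno
Reading characters right to left:
  Position 8: 'o'
  Position 7: 'n'
  Position 6: 'g'
  Position 5: 'c'
  Position 4: 'b'
  Position 3: 'i'
  Position 2: 'h'
  Position 1: 'p'
  Position 0: 'a'
Reversed: ongcbihpa

ongcbihpa


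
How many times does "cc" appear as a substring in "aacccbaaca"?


Searching for "cc" in "aacccbaaca"
Scanning each position:
  Position 0: "aa" => no
  Position 1: "ac" => no
  Position 2: "cc" => MATCH
  Position 3: "cc" => MATCH
  Position 4: "cb" => no
  Position 5: "ba" => no
  Position 6: "aa" => no
  Position 7: "ac" => no
  Position 8: "ca" => no
Total occurrences: 2

2


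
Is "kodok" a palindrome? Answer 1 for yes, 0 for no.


Input: kodok
Reversed: kodok
  Compare pos 0 ('k') with pos 4 ('k'): match
  Compare pos 1 ('o') with pos 3 ('o'): match
Result: palindrome

1


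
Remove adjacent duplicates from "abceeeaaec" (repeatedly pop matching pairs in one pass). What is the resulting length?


Input: abceeeaaec
Stack-based adjacent duplicate removal:
  Read 'a': push. Stack: a
  Read 'b': push. Stack: ab
  Read 'c': push. Stack: abc
  Read 'e': push. Stack: abce
  Read 'e': matches stack top 'e' => pop. Stack: abc
  Read 'e': push. Stack: abce
  Read 'a': push. Stack: abcea
  Read 'a': matches stack top 'a' => pop. Stack: abce
  Read 'e': matches stack top 'e' => pop. Stack: abc
  Read 'c': matches stack top 'c' => pop. Stack: ab
Final stack: "ab" (length 2)

2


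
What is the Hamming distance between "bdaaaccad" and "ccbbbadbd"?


Comparing "bdaaaccad" and "ccbbbadbd" position by position:
  Position 0: 'b' vs 'c' => differ
  Position 1: 'd' vs 'c' => differ
  Position 2: 'a' vs 'b' => differ
  Position 3: 'a' vs 'b' => differ
  Position 4: 'a' vs 'b' => differ
  Position 5: 'c' vs 'a' => differ
  Position 6: 'c' vs 'd' => differ
  Position 7: 'a' vs 'b' => differ
  Position 8: 'd' vs 'd' => same
Total differences (Hamming distance): 8

8


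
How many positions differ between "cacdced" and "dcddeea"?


Comparing "cacdced" and "dcddeea" position by position:
  Position 0: 'c' vs 'd' => DIFFER
  Position 1: 'a' vs 'c' => DIFFER
  Position 2: 'c' vs 'd' => DIFFER
  Position 3: 'd' vs 'd' => same
  Position 4: 'c' vs 'e' => DIFFER
  Position 5: 'e' vs 'e' => same
  Position 6: 'd' vs 'a' => DIFFER
Positions that differ: 5

5


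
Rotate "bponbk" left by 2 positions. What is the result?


Input: "bponbk", rotate left by 2
First 2 characters: "bp"
Remaining characters: "onbk"
Concatenate remaining + first: "onbk" + "bp" = "onbkbp"

onbkbp


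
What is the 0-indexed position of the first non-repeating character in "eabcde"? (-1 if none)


Input: eabcde
Character frequencies:
  'a': 1
  'b': 1
  'c': 1
  'd': 1
  'e': 2
Scanning left to right for freq == 1:
  Position 0 ('e'): freq=2, skip
  Position 1 ('a'): unique! => answer = 1

1


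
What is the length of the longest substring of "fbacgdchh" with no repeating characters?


Input: "fbacgdchh"
Sliding window (track last position of each char):
  Position 0 ('f'): window [0,0] length 1 -- new best
  Position 1 ('b'): window [0,1] length 2 -- new best
  Position 2 ('a'): window [0,2] length 3 -- new best
  Position 3 ('c'): window [0,3] length 4 -- new best
  Position 4 ('g'): window [0,4] length 5 -- new best
  Position 5 ('d'): window [0,5] length 6 -- new best
  Position 6 ('c'): repeat (last at 3), move window start to 4
  Position 6 ('c'): window [4,6] length 3
  Position 7 ('h'): window [4,7] length 4
  Position 8 ('h'): repeat (last at 7), move window start to 8
  Position 8 ('h'): window [8,8] length 1
Longest substring with no repeats: "fbacgd" with length 6

6


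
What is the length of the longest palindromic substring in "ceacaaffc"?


Input: "ceacaaffc"
Checking substrings for palindromes:
  [2:5] "aca" (len 3) => palindrome
  [4:6] "aa" (len 2) => palindrome
  [6:8] "ff" (len 2) => palindrome
Longest palindromic substring: "aca" with length 3

3


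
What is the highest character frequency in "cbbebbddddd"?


Input: cbbebbddddd
Character counts:
  'b': 4
  'c': 1
  'd': 5
  'e': 1
Maximum frequency: 5

5


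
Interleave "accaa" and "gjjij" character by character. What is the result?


Interleaving "accaa" and "gjjij":
  Position 0: 'a' from first, 'g' from second => "ag"
  Position 1: 'c' from first, 'j' from second => "cj"
  Position 2: 'c' from first, 'j' from second => "cj"
  Position 3: 'a' from first, 'i' from second => "ai"
  Position 4: 'a' from first, 'j' from second => "aj"
Result: agcjcjaiaj

agcjcjaiaj


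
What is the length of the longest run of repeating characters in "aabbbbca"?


Input: "aabbbbca"
Scanning for longest run:
  Position 1 ('a'): continues run of 'a', length=2
  Position 2 ('b'): new char, reset run to 1
  Position 3 ('b'): continues run of 'b', length=2
  Position 4 ('b'): continues run of 'b', length=3
  Position 5 ('b'): continues run of 'b', length=4
  Position 6 ('c'): new char, reset run to 1
  Position 7 ('a'): new char, reset run to 1
Longest run: 'b' with length 4

4


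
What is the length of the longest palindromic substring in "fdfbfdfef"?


Input: "fdfbfdfef"
Checking substrings for palindromes:
  [0:7] "fdfbfdf" (len 7) => palindrome
  [1:6] "dfbfd" (len 5) => palindrome
  [0:3] "fdf" (len 3) => palindrome
  [2:5] "fbf" (len 3) => palindrome
  [4:7] "fdf" (len 3) => palindrome
  [6:9] "fef" (len 3) => palindrome
Longest palindromic substring: "fdfbfdf" with length 7

7


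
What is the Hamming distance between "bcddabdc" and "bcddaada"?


Comparing "bcddabdc" and "bcddaada" position by position:
  Position 0: 'b' vs 'b' => same
  Position 1: 'c' vs 'c' => same
  Position 2: 'd' vs 'd' => same
  Position 3: 'd' vs 'd' => same
  Position 4: 'a' vs 'a' => same
  Position 5: 'b' vs 'a' => differ
  Position 6: 'd' vs 'd' => same
  Position 7: 'c' vs 'a' => differ
Total differences (Hamming distance): 2

2


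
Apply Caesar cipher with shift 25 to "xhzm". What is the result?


Caesar cipher: shift "xhzm" by 25
  'x' (pos 23) + 25 = pos 22 = 'w'
  'h' (pos 7) + 25 = pos 6 = 'g'
  'z' (pos 25) + 25 = pos 24 = 'y'
  'm' (pos 12) + 25 = pos 11 = 'l'
Result: wgyl

wgyl


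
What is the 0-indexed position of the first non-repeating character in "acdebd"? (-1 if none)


Input: acdebd
Character frequencies:
  'a': 1
  'b': 1
  'c': 1
  'd': 2
  'e': 1
Scanning left to right for freq == 1:
  Position 0 ('a'): unique! => answer = 0

0


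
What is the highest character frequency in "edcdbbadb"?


Input: edcdbbadb
Character counts:
  'a': 1
  'b': 3
  'c': 1
  'd': 3
  'e': 1
Maximum frequency: 3

3


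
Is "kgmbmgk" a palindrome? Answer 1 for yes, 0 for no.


Input: kgmbmgk
Reversed: kgmbmgk
  Compare pos 0 ('k') with pos 6 ('k'): match
  Compare pos 1 ('g') with pos 5 ('g'): match
  Compare pos 2 ('m') with pos 4 ('m'): match
Result: palindrome

1


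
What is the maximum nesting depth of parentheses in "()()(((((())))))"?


Input: "()()(((((())))))"
Tracking depth:
  Position 0 '(': depth becomes 1
  Position 1 ')': depth becomes 0
  Position 2 '(': depth becomes 1
  Position 3 ')': depth becomes 0
  Position 4 '(': depth becomes 1
  Position 5 '(': depth becomes 2
  Position 6 '(': depth becomes 3
  Position 7 '(': depth becomes 4
  Position 8 '(': depth becomes 5
  Position 9 '(': depth becomes 6
  Position 10 ')': depth becomes 5
  Position 11 ')': depth becomes 4
  Position 12 ')': depth becomes 3
  Position 13 ')': depth becomes 2
  Position 14 ')': depth becomes 1
  Position 15 ')': depth becomes 0
Maximum depth reached: 6

6


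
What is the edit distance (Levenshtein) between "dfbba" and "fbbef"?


Computing edit distance: "dfbba" -> "fbbef"
DP table:
           f    b    b    e    f
      0    1    2    3    4    5
  d   1    1    2    3    4    5
  f   2    1    2    3    4    4
  b   3    2    1    2    3    4
  b   4    3    2    1    2    3
  a   5    4    3    2    2    3
Edit distance = dp[5][5] = 3

3


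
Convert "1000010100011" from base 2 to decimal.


Input: "1000010100011" in base 2
Positional expansion:
  Digit '1' (value 1) x 2^12 = 4096
  Digit '0' (value 0) x 2^11 = 0
  Digit '0' (value 0) x 2^10 = 0
  Digit '0' (value 0) x 2^9 = 0
  Digit '0' (value 0) x 2^8 = 0
  Digit '1' (value 1) x 2^7 = 128
  Digit '0' (value 0) x 2^6 = 0
  Digit '1' (value 1) x 2^5 = 32
  Digit '0' (value 0) x 2^4 = 0
  Digit '0' (value 0) x 2^3 = 0
  Digit '0' (value 0) x 2^2 = 0
  Digit '1' (value 1) x 2^1 = 2
  Digit '1' (value 1) x 2^0 = 1
Sum = 4259

4259


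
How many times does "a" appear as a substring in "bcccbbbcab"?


Searching for "a" in "bcccbbbcab"
Scanning each position:
  Position 0: "b" => no
  Position 1: "c" => no
  Position 2: "c" => no
  Position 3: "c" => no
  Position 4: "b" => no
  Position 5: "b" => no
  Position 6: "b" => no
  Position 7: "c" => no
  Position 8: "a" => MATCH
  Position 9: "b" => no
Total occurrences: 1

1


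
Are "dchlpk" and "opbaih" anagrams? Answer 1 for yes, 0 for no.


Strings: "dchlpk", "opbaih"
Sorted first:  cdhklp
Sorted second: abhiop
Differ at position 0: 'c' vs 'a' => not anagrams

0


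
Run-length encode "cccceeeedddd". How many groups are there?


Input: cccceeeedddd
Scanning for consecutive runs:
  Group 1: 'c' x 4 (positions 0-3)
  Group 2: 'e' x 4 (positions 4-7)
  Group 3: 'd' x 4 (positions 8-11)
Total groups: 3

3


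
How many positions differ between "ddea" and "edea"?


Comparing "ddea" and "edea" position by position:
  Position 0: 'd' vs 'e' => DIFFER
  Position 1: 'd' vs 'd' => same
  Position 2: 'e' vs 'e' => same
  Position 3: 'a' vs 'a' => same
Positions that differ: 1

1


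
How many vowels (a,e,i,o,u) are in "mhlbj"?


Input: mhlbj
Checking each character:
  'm' at position 0: consonant
  'h' at position 1: consonant
  'l' at position 2: consonant
  'b' at position 3: consonant
  'j' at position 4: consonant
Total vowels: 0

0


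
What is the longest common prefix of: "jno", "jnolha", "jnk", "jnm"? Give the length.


Words: jno, jnolha, jnk, jnm
  Position 0: all 'j' => match
  Position 1: all 'n' => match
  Position 2: ('o', 'o', 'k', 'm') => mismatch, stop
LCP = "jn" (length 2)

2


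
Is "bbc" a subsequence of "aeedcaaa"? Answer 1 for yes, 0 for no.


Check if "bbc" is a subsequence of "aeedcaaa"
Greedy scan:
  Position 0 ('a'): no match needed
  Position 1 ('e'): no match needed
  Position 2 ('e'): no match needed
  Position 3 ('d'): no match needed
  Position 4 ('c'): no match needed
  Position 5 ('a'): no match needed
  Position 6 ('a'): no match needed
  Position 7 ('a'): no match needed
Only matched 0/3 characters => not a subsequence

0


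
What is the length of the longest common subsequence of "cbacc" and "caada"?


LCS of "cbacc" and "caada"
DP table:
           c    a    a    d    a
      0    0    0    0    0    0
  c   0    1    1    1    1    1
  b   0    1    1    1    1    1
  a   0    1    2    2    2    2
  c   0    1    2    2    2    2
  c   0    1    2    2    2    2
LCS length = dp[5][5] = 2

2


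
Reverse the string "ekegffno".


Input: ekegffno
Reading characters right to left:
  Position 7: 'o'
  Position 6: 'n'
  Position 5: 'f'
  Position 4: 'f'
  Position 3: 'g'
  Position 2: 'e'
  Position 1: 'k'
  Position 0: 'e'
Reversed: onffgeke

onffgeke


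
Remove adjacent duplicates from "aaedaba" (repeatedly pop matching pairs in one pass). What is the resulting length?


Input: aaedaba
Stack-based adjacent duplicate removal:
  Read 'a': push. Stack: a
  Read 'a': matches stack top 'a' => pop. Stack: (empty)
  Read 'e': push. Stack: e
  Read 'd': push. Stack: ed
  Read 'a': push. Stack: eda
  Read 'b': push. Stack: edab
  Read 'a': push. Stack: edaba
Final stack: "edaba" (length 5)

5


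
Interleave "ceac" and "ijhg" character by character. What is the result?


Interleaving "ceac" and "ijhg":
  Position 0: 'c' from first, 'i' from second => "ci"
  Position 1: 'e' from first, 'j' from second => "ej"
  Position 2: 'a' from first, 'h' from second => "ah"
  Position 3: 'c' from first, 'g' from second => "cg"
Result: ciejahcg

ciejahcg


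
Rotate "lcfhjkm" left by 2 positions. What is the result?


Input: "lcfhjkm", rotate left by 2
First 2 characters: "lc"
Remaining characters: "fhjkm"
Concatenate remaining + first: "fhjkm" + "lc" = "fhjkmlc"

fhjkmlc


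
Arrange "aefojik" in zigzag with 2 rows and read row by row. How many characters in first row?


Zigzag "aefojik" into 2 rows:
Placing characters:
  'a' => row 0
  'e' => row 1
  'f' => row 0
  'o' => row 1
  'j' => row 0
  'i' => row 1
  'k' => row 0
Rows:
  Row 0: "afjk"
  Row 1: "eoi"
First row length: 4

4


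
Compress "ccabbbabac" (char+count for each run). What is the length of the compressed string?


Input: ccabbbabac
Runs:
  'c' x 2 => "c2"
  'a' x 1 => "a1"
  'b' x 3 => "b3"
  'a' x 1 => "a1"
  'b' x 1 => "b1"
  'a' x 1 => "a1"
  'c' x 1 => "c1"
Compressed: "c2a1b3a1b1a1c1"
Compressed length: 14

14


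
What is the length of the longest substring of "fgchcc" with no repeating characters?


Input: "fgchcc"
Sliding window (track last position of each char):
  Position 0 ('f'): window [0,0] length 1 -- new best
  Position 1 ('g'): window [0,1] length 2 -- new best
  Position 2 ('c'): window [0,2] length 3 -- new best
  Position 3 ('h'): window [0,3] length 4 -- new best
  Position 4 ('c'): repeat (last at 2), move window start to 3
  Position 4 ('c'): window [3,4] length 2
  Position 5 ('c'): repeat (last at 4), move window start to 5
  Position 5 ('c'): window [5,5] length 1
Longest substring with no repeats: "fgch" with length 4

4


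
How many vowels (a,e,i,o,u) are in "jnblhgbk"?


Input: jnblhgbk
Checking each character:
  'j' at position 0: consonant
  'n' at position 1: consonant
  'b' at position 2: consonant
  'l' at position 3: consonant
  'h' at position 4: consonant
  'g' at position 5: consonant
  'b' at position 6: consonant
  'k' at position 7: consonant
Total vowels: 0

0


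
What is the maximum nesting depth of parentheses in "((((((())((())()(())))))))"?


Input: "((((((())((())()(())))))))"
Tracking depth:
  Position 0 '(': depth becomes 1
  Position 1 '(': depth becomes 2
  Position 2 '(': depth becomes 3
  Position 3 '(': depth becomes 4
  Position 4 '(': depth becomes 5
  Position 5 '(': depth becomes 6
  Position 6 '(': depth becomes 7
  Position 7 ')': depth becomes 6
  Position 8 ')': depth becomes 5
  Position 9 '(': depth becomes 6
  Position 10 '(': depth becomes 7
  Position 11 '(': depth becomes 8
  Position 12 ')': depth becomes 7
  Position 13 ')': depth becomes 6
  Position 14 '(': depth becomes 7
  Position 15 ')': depth becomes 6
  Position 16 '(': depth becomes 7
  Position 17 '(': depth becomes 8
  Position 18 ')': depth becomes 7
  Position 19 ')': depth becomes 6
  Position 20 ')': depth becomes 5
  Position 21 ')': depth becomes 4
  Position 22 ')': depth becomes 3
  Position 23 ')': depth becomes 2
  Position 24 ')': depth becomes 1
  Position 25 ')': depth becomes 0
Maximum depth reached: 8

8


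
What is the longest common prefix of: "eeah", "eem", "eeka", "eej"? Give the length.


Words: eeah, eem, eeka, eej
  Position 0: all 'e' => match
  Position 1: all 'e' => match
  Position 2: ('a', 'm', 'k', 'j') => mismatch, stop
LCP = "ee" (length 2)

2


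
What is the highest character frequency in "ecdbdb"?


Input: ecdbdb
Character counts:
  'b': 2
  'c': 1
  'd': 2
  'e': 1
Maximum frequency: 2

2


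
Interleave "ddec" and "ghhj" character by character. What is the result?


Interleaving "ddec" and "ghhj":
  Position 0: 'd' from first, 'g' from second => "dg"
  Position 1: 'd' from first, 'h' from second => "dh"
  Position 2: 'e' from first, 'h' from second => "eh"
  Position 3: 'c' from first, 'j' from second => "cj"
Result: dgdhehcj

dgdhehcj


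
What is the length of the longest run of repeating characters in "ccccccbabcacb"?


Input: "ccccccbabcacb"
Scanning for longest run:
  Position 1 ('c'): continues run of 'c', length=2
  Position 2 ('c'): continues run of 'c', length=3
  Position 3 ('c'): continues run of 'c', length=4
  Position 4 ('c'): continues run of 'c', length=5
  Position 5 ('c'): continues run of 'c', length=6
  Position 6 ('b'): new char, reset run to 1
  Position 7 ('a'): new char, reset run to 1
  Position 8 ('b'): new char, reset run to 1
  Position 9 ('c'): new char, reset run to 1
  Position 10 ('a'): new char, reset run to 1
  Position 11 ('c'): new char, reset run to 1
  Position 12 ('b'): new char, reset run to 1
Longest run: 'c' with length 6

6


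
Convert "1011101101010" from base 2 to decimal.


Input: "1011101101010" in base 2
Positional expansion:
  Digit '1' (value 1) x 2^12 = 4096
  Digit '0' (value 0) x 2^11 = 0
  Digit '1' (value 1) x 2^10 = 1024
  Digit '1' (value 1) x 2^9 = 512
  Digit '1' (value 1) x 2^8 = 256
  Digit '0' (value 0) x 2^7 = 0
  Digit '1' (value 1) x 2^6 = 64
  Digit '1' (value 1) x 2^5 = 32
  Digit '0' (value 0) x 2^4 = 0
  Digit '1' (value 1) x 2^3 = 8
  Digit '0' (value 0) x 2^2 = 0
  Digit '1' (value 1) x 2^1 = 2
  Digit '0' (value 0) x 2^0 = 0
Sum = 5994

5994


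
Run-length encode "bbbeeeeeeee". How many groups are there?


Input: bbbeeeeeeee
Scanning for consecutive runs:
  Group 1: 'b' x 3 (positions 0-2)
  Group 2: 'e' x 8 (positions 3-10)
Total groups: 2

2


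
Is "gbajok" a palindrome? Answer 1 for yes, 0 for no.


Input: gbajok
Reversed: kojabg
  Compare pos 0 ('g') with pos 5 ('k'): MISMATCH
  Compare pos 1 ('b') with pos 4 ('o'): MISMATCH
  Compare pos 2 ('a') with pos 3 ('j'): MISMATCH
Result: not a palindrome

0


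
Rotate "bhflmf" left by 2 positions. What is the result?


Input: "bhflmf", rotate left by 2
First 2 characters: "bh"
Remaining characters: "flmf"
Concatenate remaining + first: "flmf" + "bh" = "flmfbh"

flmfbh


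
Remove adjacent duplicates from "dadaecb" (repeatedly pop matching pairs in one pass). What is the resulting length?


Input: dadaecb
Stack-based adjacent duplicate removal:
  Read 'd': push. Stack: d
  Read 'a': push. Stack: da
  Read 'd': push. Stack: dad
  Read 'a': push. Stack: dada
  Read 'e': push. Stack: dadae
  Read 'c': push. Stack: dadaec
  Read 'b': push. Stack: dadaecb
Final stack: "dadaecb" (length 7)

7
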